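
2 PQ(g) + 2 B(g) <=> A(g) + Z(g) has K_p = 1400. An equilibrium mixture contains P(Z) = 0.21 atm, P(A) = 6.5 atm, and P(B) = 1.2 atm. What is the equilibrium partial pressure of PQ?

P(PQ) = 0.026 atm

At equilibrium, K_p = P(A)·P(Z) / (P(PQ)²·P(B)²) = 1400.
(6.5)·(0.21) / ((P(PQ))²·(1.2)²) = 1400
P(PQ)² = 6.77e-4 ⇒ P(PQ) = 0.026 atm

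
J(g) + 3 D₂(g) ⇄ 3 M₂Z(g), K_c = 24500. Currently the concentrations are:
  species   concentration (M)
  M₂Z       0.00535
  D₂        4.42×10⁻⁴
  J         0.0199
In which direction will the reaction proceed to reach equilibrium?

Q_c = [M₂Z]³ / ([J]·[D₂]³) = (0.00535)³ / ((0.0199)·(4.42×10⁻⁴)³) = 89100
Q_c = 89100 > K_c = 24500, so the reverse reaction proceeds.

in the reverse direction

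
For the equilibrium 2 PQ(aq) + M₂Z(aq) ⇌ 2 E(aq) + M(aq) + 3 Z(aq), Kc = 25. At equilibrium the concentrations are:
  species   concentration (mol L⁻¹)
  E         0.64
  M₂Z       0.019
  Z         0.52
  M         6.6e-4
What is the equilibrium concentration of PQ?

At equilibrium, Kc = [E]²·[M]·[Z]³ / ([PQ]²·[M₂Z]) = 25.
(0.64)²·(6.6e-4)·(0.52)³ / (([PQ])²·(0.019)) = 25
[PQ]² = 8.00e-5 ⇒ [PQ] = 0.0089 mol L⁻¹

[PQ] = 0.0089 mol L⁻¹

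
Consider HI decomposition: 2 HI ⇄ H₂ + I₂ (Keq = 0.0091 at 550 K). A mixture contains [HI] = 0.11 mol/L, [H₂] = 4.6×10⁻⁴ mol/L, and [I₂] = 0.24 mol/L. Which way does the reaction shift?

no net change (already at equilibrium)

Q = [H₂]·[I₂] / [HI]² = (4.6×10⁻⁴)·(0.24) / (0.11)² = 0.0091
Q = 0.0091 = Keq, so the system is already at equilibrium.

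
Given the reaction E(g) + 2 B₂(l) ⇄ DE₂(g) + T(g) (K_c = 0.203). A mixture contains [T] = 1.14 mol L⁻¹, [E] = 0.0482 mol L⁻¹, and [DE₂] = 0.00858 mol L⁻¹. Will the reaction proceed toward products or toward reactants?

no net change (already at equilibrium)

(B₂ is a pure liquid — omitted from Q_c.)
Q_c = [DE₂]·[T] / [E] = (0.00858)·(1.14) / (0.0482) = 0.203
Q_c = 0.203 = K_c, so the system is already at equilibrium.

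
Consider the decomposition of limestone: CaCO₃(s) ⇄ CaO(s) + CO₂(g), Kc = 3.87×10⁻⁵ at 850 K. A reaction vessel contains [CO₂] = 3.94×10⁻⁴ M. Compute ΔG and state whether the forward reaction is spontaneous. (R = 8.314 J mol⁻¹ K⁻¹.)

(CaCO₃, CaO are pure solids — omitted from Qc.)
Qc = [CO₂] = 3.94×10⁻⁴
ΔG = RT ln(Qc/Kc) = (8.314 J mol⁻¹ K⁻¹)(850 K) × ln(3.94×10⁻⁴/3.87×10⁻⁵)
   = (7.067 kJ/mol)(2.321) = 16.4 kJ/mol
ΔG > 0, so the forward reaction is non-spontaneous (proceeds in reverse).

ΔG = 16.4 kJ/mol; the forward reaction is non-spontaneous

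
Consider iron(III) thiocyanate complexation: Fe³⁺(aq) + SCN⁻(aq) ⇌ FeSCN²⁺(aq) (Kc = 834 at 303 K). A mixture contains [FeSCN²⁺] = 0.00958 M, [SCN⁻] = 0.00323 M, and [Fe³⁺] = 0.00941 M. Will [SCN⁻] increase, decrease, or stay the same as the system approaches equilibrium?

decrease

Qc = [FeSCN²⁺] / ([Fe³⁺]·[SCN⁻]) = (0.00958) / ((0.00941)·(0.00323)) = 315
Qc = 315 < Kc = 834: net forward reaction.
SCN⁻ is a reactant, so it decreases.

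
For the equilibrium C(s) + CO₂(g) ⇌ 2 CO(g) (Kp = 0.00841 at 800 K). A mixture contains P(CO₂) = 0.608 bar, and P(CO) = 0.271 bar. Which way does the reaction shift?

(C is a pure solid — omitted from Qp.)
Qp = P(CO)² / P(CO₂) = (0.271)² / (0.608) = 0.121
Qp = 0.121 > Kp = 0.00841, so the reverse reaction proceeds.

toward reactants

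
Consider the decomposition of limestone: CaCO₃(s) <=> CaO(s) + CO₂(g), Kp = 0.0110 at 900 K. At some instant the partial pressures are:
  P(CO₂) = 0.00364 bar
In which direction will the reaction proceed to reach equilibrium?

in the forward direction

(CaCO₃, CaO are pure solids — omitted from Qp.)
Qp = P(CO₂) = 0.00364
Qp = 0.00364 < Kp = 0.0110, so the forward reaction proceeds.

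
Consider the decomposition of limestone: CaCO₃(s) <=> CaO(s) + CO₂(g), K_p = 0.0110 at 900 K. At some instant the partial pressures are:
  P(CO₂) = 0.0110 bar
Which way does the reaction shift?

(CaCO₃, CaO are pure solids — omitted from Q_p.)
Q_p = P(CO₂) = 0.0110
Q_p = 0.0110 = K_p, so the system is already at equilibrium.

neither direction; the system is at equilibrium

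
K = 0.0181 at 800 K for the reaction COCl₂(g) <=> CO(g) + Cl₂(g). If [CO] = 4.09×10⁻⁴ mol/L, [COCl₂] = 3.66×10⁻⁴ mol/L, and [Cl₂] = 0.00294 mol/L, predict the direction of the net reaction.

Q = [CO]·[Cl₂] / [COCl₂] = (4.09×10⁻⁴)·(0.00294) / (3.66×10⁻⁴) = 0.00329
Q = 0.00329 < K = 0.0181, so the forward reaction proceeds.

to the right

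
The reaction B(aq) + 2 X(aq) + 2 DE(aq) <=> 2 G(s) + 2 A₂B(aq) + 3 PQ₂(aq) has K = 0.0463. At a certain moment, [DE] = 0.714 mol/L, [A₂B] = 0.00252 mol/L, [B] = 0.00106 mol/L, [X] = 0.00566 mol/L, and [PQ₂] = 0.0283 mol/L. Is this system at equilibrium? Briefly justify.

no; Q < K, reaction proceeds forward

(G is a pure solid — omitted from Q.)
Q = [A₂B]²·[PQ₂]³ / ([B]·[X]²·[DE]²) = (0.00252)²·(0.0283)³ / ((0.00106)·(0.00566)²·(0.714)²) = 0.00831
Q = 0.00831 < K = 0.0463: net forward reaction.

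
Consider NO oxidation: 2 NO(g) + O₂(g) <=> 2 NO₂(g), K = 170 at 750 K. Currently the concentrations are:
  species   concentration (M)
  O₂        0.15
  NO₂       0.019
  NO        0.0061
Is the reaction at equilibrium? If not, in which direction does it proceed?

Q = [NO₂]² / ([NO]²·[O₂]) = (0.019)² / ((0.0061)²·(0.15)) = 65
Q = 65 < K = 170, so the forward reaction proceeds.

forward (toward products)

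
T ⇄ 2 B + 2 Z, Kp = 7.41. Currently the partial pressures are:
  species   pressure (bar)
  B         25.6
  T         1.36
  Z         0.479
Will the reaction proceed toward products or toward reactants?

toward reactants

Qp = P(B)²·P(Z)² / P(T) = (25.6)²·(0.479)² / (1.36) = 111
Qp = 111 > Kp = 7.41, so the reverse reaction proceeds.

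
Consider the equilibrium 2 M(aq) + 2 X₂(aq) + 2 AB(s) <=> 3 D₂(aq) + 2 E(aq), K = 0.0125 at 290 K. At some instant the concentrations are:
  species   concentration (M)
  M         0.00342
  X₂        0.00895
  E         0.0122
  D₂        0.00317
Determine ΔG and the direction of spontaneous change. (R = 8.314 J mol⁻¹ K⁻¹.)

ΔG = -2.18 kJ/mol; the forward reaction is spontaneous

(AB is a pure solid — omitted from Q.)
Q = [D₂]³·[E]² / ([M]²·[X₂]²) = (0.00317)³·(0.0122)² / ((0.00342)²·(0.00895)²) = 0.00506
ΔG = RT ln(Q/K) = (8.314 J mol⁻¹ K⁻¹)(290 K) × ln(0.00506/0.0125)
   = (2.411 kJ/mol)(-0.9044) = -2.18 kJ/mol
ΔG < 0, so the forward reaction is spontaneous (proceeds forward).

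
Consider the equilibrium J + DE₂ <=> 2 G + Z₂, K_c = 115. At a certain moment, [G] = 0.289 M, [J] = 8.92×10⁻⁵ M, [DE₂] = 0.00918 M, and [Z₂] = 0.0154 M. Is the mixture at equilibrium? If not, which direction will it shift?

no; Q > K, reaction proceeds in reverse

Q_c = [G]²·[Z₂] / ([J]·[DE₂]) = (0.289)²·(0.0154) / ((8.92×10⁻⁵)·(0.00918)) = 1570
Q_c = 1570 > K_c = 115: net reverse reaction.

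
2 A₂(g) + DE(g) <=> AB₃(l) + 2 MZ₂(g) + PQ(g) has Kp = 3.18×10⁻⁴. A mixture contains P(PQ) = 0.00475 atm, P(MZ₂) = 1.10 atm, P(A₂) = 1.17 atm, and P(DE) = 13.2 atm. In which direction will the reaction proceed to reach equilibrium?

(AB₃ is a pure liquid — omitted from Qp.)
Qp = P(MZ₂)²·P(PQ) / (P(A₂)²·P(DE)) = (1.10)²·(0.00475) / ((1.17)²·(13.2)) = 3.18×10⁻⁴
Qp = 3.18×10⁻⁴ = Kp, so the system is already at equilibrium.

at equilibrium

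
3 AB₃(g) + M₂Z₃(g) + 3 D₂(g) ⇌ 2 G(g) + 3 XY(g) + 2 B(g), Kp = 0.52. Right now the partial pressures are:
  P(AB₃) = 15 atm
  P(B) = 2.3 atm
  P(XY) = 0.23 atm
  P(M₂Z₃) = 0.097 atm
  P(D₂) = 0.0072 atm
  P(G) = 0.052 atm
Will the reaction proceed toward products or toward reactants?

Qp = P(G)²·P(XY)³·P(B)² / (P(AB₃)³·P(M₂Z₃)·P(D₂)³) = (0.052)²·(0.23)³·(2.3)² / ((15)³·(0.097)·(0.0072)³) = 1.4
Qp = 1.4 > Kp = 0.52, so the reverse reaction proceeds.

toward reactants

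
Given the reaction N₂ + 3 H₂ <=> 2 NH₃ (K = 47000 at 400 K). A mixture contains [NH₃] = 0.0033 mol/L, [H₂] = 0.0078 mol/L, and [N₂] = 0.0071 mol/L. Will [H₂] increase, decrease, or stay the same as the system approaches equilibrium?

Q = [NH₃]² / ([N₂]·[H₂]³) = (0.0033)² / ((0.0071)·(0.0078)³) = 3200
Q = 3200 < K = 47000: net forward reaction.
H₂ is a reactant, so it decreases.

decrease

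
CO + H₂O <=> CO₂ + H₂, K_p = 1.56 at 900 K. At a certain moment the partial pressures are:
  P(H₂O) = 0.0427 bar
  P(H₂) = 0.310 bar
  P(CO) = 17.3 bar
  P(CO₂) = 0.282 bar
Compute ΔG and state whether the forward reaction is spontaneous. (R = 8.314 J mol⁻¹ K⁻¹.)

Q_p = P(CO₂)·P(H₂) / (P(CO)·P(H₂O)) = (0.282)·(0.310) / ((17.3)·(0.0427)) = 0.118
ΔG = RT ln(Q_p/K_p) = (8.314 J mol⁻¹ K⁻¹)(900 K) × ln(0.118/1.56)
   = (7.483 kJ/mol)(-2.582) = -19.3 kJ/mol
ΔG < 0, so the forward reaction is spontaneous (proceeds forward).

ΔG = -19.3 kJ/mol; the forward reaction is spontaneous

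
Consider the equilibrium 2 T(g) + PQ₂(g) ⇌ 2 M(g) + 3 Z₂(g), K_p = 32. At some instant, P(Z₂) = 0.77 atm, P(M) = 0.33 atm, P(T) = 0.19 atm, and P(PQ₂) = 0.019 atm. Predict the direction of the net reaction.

Q_p = P(M)²·P(Z₂)³ / (P(T)²·P(PQ₂)) = (0.33)²·(0.77)³ / ((0.19)²·(0.019)) = 72
Q_p = 72 > K_p = 32, so the reverse reaction proceeds.

in the reverse direction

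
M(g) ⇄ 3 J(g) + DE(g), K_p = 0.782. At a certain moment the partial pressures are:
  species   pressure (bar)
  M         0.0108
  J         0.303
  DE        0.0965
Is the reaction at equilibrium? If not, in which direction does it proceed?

Q_p = P(J)³·P(DE) / P(M) = (0.303)³·(0.0965) / (0.0108) = 0.249
Q_p = 0.249 < K_p = 0.782, so the forward reaction proceeds.

in the forward direction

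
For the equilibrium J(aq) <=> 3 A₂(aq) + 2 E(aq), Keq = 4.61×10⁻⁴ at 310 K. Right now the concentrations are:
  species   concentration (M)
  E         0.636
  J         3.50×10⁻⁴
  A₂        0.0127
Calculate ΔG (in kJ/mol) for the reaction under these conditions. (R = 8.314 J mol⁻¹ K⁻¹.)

ΔG = 4.22 kJ/mol

Q = [A₂]³·[E]² / [J] = (0.0127)³·(0.636)² / (3.50×10⁻⁴) = 0.00237
ΔG = RT ln(Q/Keq) = (8.314 J mol⁻¹ K⁻¹)(310 K) × ln(0.00237/4.61×10⁻⁴)
   = (2.577 kJ/mol)(1.637) = 4.22 kJ/mol
ΔG > 0, so the forward reaction is non-spontaneous (proceeds in reverse).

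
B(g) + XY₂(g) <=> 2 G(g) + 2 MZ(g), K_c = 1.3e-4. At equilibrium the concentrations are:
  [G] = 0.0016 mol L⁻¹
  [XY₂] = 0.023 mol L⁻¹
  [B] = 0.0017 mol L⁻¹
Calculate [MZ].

[MZ] = 0.045 mol L⁻¹

At equilibrium, K_c = [G]²·[MZ]² / ([B]·[XY₂]) = 1.3e-4.
(0.0016)²·([MZ])² / ((0.0017)·(0.023)) = 1.3e-4
[MZ]² = 0.00199 ⇒ [MZ] = 0.045 mol L⁻¹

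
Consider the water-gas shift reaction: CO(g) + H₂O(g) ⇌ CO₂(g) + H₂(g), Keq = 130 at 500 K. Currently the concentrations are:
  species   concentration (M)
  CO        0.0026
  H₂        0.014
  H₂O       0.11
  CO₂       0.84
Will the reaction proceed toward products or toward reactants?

Q = [CO₂]·[H₂] / ([CO]·[H₂O]) = (0.84)·(0.014) / ((0.0026)·(0.11)) = 41
Q = 41 < Keq = 130, so the forward reaction proceeds.

toward products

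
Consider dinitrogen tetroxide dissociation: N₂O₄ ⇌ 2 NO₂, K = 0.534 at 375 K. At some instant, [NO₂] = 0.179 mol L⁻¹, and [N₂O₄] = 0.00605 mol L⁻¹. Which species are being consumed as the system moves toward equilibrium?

NO₂ (products)

Q = [NO₂]² / [N₂O₄] = (0.179)² / (0.00605) = 5.30
Q = 5.30 > K = 0.534: net reverse reaction.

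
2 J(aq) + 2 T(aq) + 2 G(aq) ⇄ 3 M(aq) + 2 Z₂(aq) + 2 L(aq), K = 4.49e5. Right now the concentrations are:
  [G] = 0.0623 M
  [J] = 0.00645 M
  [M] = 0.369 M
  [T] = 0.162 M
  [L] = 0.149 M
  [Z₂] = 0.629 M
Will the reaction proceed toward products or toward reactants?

toward products

Q = [M]³·[Z₂]²·[L]² / ([J]²·[T]²·[G]²) = (0.369)³·(0.629)²·(0.149)² / ((0.00645)²·(0.162)²·(0.0623)²) = 1.04e5
Q = 1.04e5 < K = 4.49e5, so the forward reaction proceeds.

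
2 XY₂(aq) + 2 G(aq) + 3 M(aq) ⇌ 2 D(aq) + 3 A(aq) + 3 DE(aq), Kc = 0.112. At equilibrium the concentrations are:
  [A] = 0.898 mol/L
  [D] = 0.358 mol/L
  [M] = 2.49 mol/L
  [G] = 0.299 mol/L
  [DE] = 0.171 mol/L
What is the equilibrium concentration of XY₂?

[XY₂] = 0.0548 mol/L

At equilibrium, Kc = [D]²·[A]³·[DE]³ / ([XY₂]²·[G]²·[M]³) = 0.112.
(0.358)²·(0.898)³·(0.171)³ / (([XY₂])²·(0.299)²·(2.49)³) = 0.112
[XY₂]² = 0.00300 ⇒ [XY₂] = 0.0548 mol/L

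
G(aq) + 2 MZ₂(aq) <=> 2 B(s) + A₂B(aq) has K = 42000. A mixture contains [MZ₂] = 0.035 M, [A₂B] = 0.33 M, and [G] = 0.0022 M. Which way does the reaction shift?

reverse (toward reactants)

(B is a pure solid — omitted from Q.)
Q = [A₂B] / ([G]·[MZ₂]²) = (0.33) / ((0.0022)·(0.035)²) = 1.2×10⁵
Q = 1.2×10⁵ > K = 42000, so the reverse reaction proceeds.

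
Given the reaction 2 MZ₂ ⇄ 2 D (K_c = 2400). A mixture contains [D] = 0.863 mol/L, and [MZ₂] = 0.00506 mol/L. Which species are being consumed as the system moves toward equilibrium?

Q_c = [D]² / [MZ₂]² = (0.863)² / (0.00506)² = 29100
Q_c = 29100 > K_c = 2400: net reverse reaction.

D (products)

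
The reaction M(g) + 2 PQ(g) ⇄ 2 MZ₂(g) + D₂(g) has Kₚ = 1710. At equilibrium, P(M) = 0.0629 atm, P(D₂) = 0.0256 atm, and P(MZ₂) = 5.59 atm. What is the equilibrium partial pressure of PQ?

P(PQ) = 0.0862 atm

At equilibrium, Kₚ = P(MZ₂)²·P(D₂) / (P(M)·P(PQ)²) = 1710.
(5.59)²·(0.0256) / ((0.0629)·(P(PQ))²) = 1710
P(PQ)² = 0.00744 ⇒ P(PQ) = 0.0862 atm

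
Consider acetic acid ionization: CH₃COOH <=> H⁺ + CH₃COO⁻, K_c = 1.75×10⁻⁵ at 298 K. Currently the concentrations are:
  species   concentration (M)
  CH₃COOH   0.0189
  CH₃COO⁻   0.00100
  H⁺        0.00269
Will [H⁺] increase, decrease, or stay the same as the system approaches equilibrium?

decrease

Q_c = [H⁺]·[CH₃COO⁻] / [CH₃COOH] = (0.00269)·(0.00100) / (0.0189) = 1.42×10⁻⁴
Q_c = 1.42×10⁻⁴ > K_c = 1.75×10⁻⁵: net reverse reaction.
H⁺ is a product, so it decreases.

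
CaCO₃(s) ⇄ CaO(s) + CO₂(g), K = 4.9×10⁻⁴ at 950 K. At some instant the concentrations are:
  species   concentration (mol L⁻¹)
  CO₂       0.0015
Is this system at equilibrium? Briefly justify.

no; Q > K, reaction proceeds in reverse

(CaCO₃, CaO are pure solids — omitted from Q.)
Q = [CO₂] = 0.0015
Q = 0.0015 > K = 4.9×10⁻⁴: net reverse reaction.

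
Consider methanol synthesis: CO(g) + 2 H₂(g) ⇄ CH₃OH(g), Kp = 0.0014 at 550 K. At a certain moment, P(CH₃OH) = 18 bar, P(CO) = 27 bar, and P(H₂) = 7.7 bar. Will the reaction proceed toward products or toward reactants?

reverse (toward reactants)

Qp = P(CH₃OH) / (P(CO)·P(H₂)²) = (18) / ((27)·(7.7)²) = 0.011
Qp = 0.011 > Kp = 0.0014, so the reverse reaction proceeds.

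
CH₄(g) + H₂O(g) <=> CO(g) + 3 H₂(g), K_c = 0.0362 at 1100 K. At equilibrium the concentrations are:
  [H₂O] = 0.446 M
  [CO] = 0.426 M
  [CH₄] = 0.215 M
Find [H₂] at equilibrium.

At equilibrium, K_c = [CO]·[H₂]³ / ([CH₄]·[H₂O]) = 0.0362.
(0.426)·([H₂])³ / ((0.215)·(0.446)) = 0.0362
[H₂]³ = 0.00815 ⇒ [H₂] = 0.201 M

[H₂] = 0.201 M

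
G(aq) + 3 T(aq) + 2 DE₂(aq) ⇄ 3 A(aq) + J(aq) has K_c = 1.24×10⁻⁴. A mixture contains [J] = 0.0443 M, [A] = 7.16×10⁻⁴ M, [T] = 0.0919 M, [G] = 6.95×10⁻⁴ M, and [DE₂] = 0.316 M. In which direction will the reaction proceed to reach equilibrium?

reverse (toward reactants)

Q_c = [A]³·[J] / ([G]·[T]³·[DE₂]²) = (7.16×10⁻⁴)³·(0.0443) / ((6.95×10⁻⁴)·(0.0919)³·(0.316)²) = 3.02×10⁻⁴
Q_c = 3.02×10⁻⁴ > K_c = 1.24×10⁻⁴, so the reverse reaction proceeds.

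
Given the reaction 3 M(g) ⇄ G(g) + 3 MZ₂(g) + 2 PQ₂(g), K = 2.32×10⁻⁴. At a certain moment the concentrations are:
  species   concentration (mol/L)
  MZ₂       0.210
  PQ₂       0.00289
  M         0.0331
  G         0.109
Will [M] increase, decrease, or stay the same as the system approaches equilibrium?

stay the same

Q = [G]·[MZ₂]³·[PQ₂]² / [M]³ = (0.109)·(0.210)³·(0.00289)² / (0.0331)³ = 2.32×10⁻⁴
Q = 2.32×10⁻⁴ = K; the system is at equilibrium.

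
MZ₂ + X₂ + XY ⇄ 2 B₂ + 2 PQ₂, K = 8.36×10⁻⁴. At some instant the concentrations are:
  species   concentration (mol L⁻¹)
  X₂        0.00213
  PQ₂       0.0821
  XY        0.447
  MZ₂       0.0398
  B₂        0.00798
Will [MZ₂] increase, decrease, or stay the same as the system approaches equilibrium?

increase

Q = [B₂]²·[PQ₂]² / ([MZ₂]·[X₂]·[XY]) = (0.00798)²·(0.0821)² / ((0.0398)·(0.00213)·(0.447)) = 0.0113
Q = 0.0113 > K = 8.36×10⁻⁴: net reverse reaction.
MZ₂ is a reactant, so it increases.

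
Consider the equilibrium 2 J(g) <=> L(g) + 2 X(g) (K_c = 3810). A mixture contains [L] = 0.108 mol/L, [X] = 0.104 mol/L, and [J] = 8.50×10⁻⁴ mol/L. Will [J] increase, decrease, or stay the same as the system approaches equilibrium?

Q_c = [L]·[X]² / [J]² = (0.108)·(0.104)² / (8.50×10⁻⁴)² = 1620
Q_c = 1620 < K_c = 3810: net forward reaction.
J is a reactant, so it decreases.

decrease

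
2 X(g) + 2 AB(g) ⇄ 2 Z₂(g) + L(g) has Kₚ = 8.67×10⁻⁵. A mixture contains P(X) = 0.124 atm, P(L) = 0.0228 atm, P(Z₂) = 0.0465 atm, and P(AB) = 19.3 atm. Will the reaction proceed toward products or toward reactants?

in the forward direction

Qₚ = P(Z₂)²·P(L) / (P(X)²·P(AB)²) = (0.0465)²·(0.0228) / ((0.124)²·(19.3)²) = 8.61×10⁻⁶
Qₚ = 8.61×10⁻⁶ < Kₚ = 8.67×10⁻⁵, so the forward reaction proceeds.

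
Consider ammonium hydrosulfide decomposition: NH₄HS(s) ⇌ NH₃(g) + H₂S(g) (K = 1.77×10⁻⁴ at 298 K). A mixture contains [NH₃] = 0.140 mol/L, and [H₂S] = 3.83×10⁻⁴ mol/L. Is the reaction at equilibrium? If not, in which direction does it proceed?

to the right

(NH₄HS is a pure solid — omitted from Q.)
Q = [NH₃]·[H₂S] = (0.140)·(3.83×10⁻⁴) = 5.36×10⁻⁵
Q = 5.36×10⁻⁵ < K = 1.77×10⁻⁴, so the forward reaction proceeds.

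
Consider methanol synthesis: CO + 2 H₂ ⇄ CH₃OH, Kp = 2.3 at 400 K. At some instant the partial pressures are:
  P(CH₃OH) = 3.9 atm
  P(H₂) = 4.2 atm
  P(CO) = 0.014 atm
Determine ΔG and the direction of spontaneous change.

ΔG = 6.41 kJ/mol; the forward reaction is non-spontaneous

Qp = P(CH₃OH) / (P(CO)·P(H₂)²) = (3.9) / ((0.014)·(4.2)²) = 15.8
ΔG = RT ln(Qp/Kp) = (8.314 J mol⁻¹ K⁻¹)(400 K) × ln(15.8/2.3)
   = (3.326 kJ/mol)(1.927) = 6.41 kJ/mol
ΔG > 0, so the forward reaction is non-spontaneous (proceeds in reverse).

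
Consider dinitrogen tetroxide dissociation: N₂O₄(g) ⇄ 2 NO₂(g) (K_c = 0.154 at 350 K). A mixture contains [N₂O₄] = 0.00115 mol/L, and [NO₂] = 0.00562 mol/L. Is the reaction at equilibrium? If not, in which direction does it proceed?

Q_c = [NO₂]² / [N₂O₄] = (0.00562)² / (0.00115) = 0.0275
Q_c = 0.0275 < K_c = 0.154, so the forward reaction proceeds.

toward products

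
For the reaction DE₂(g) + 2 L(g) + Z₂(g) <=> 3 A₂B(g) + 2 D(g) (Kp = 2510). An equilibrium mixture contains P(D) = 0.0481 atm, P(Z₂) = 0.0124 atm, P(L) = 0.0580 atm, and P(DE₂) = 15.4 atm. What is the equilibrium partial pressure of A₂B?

P(A₂B) = 8.87 atm

At equilibrium, Kp = P(A₂B)³·P(D)² / (P(DE₂)·P(L)²·P(Z₂)) = 2510.
(P(A₂B))³·(0.0481)² / ((15.4)·(0.0580)²·(0.0124)) = 2510
P(A₂B)³ = 697 ⇒ P(A₂B) = 8.87 atm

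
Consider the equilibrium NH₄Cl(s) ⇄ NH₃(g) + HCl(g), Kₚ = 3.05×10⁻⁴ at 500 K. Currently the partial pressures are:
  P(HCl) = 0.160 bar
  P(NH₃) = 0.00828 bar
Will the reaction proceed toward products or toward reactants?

(NH₄Cl is a pure solid — omitted from Qₚ.)
Qₚ = P(NH₃)·P(HCl) = (0.00828)·(0.160) = 0.00132
Qₚ = 0.00132 > Kₚ = 3.05×10⁻⁴, so the reverse reaction proceeds.

in the reverse direction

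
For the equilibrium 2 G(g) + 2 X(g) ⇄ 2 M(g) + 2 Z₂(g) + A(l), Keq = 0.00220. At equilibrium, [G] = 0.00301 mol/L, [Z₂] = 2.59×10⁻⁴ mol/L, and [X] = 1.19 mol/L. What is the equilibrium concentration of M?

(A is a pure liquid — omitted from Keq.)
At equilibrium, Keq = [M]²·[Z₂]² / ([G]²·[X]²) = 0.00220.
([M])²·(2.59×10⁻⁴)² / ((0.00301)²·(1.19)²) = 0.00220
[M]² = 0.421 ⇒ [M] = 0.649 mol/L

[M] = 0.649 mol/L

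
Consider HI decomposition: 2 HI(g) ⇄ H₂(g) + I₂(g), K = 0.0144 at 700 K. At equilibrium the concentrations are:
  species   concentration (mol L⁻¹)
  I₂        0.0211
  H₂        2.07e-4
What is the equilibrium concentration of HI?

[HI] = 0.0174 mol L⁻¹

At equilibrium, K = [H₂]·[I₂] / [HI]² = 0.0144.
(2.07e-4)·(0.0211) / ([HI])² = 0.0144
[HI]² = 3.03e-4 ⇒ [HI] = 0.0174 mol L⁻¹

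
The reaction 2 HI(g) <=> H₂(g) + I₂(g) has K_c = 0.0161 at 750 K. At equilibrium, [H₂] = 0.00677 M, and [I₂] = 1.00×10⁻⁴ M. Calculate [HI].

[HI] = 0.00648 M

At equilibrium, K_c = [H₂]·[I₂] / [HI]² = 0.0161.
(0.00677)·(1.00×10⁻⁴) / ([HI])² = 0.0161
[HI]² = 4.20×10⁻⁵ ⇒ [HI] = 0.00648 M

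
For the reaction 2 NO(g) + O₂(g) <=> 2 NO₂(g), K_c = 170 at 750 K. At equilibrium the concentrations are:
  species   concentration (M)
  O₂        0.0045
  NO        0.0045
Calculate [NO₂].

[NO₂] = 0.0039 M

At equilibrium, K_c = [NO₂]² / ([NO]²·[O₂]) = 170.
([NO₂])² / ((0.0045)²·(0.0045)) = 170
[NO₂]² = 1.55e-5 ⇒ [NO₂] = 0.0039 M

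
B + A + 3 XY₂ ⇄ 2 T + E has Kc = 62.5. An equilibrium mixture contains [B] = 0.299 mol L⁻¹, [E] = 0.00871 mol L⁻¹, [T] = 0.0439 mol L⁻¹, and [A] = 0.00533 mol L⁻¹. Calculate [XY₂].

At equilibrium, Kc = [T]²·[E] / ([B]·[A]·[XY₂]³) = 62.5.
(0.0439)²·(0.00871) / ((0.299)·(0.00533)·([XY₂])³) = 62.5
[XY₂]³ = 1.69e-4 ⇒ [XY₂] = 0.0552 mol L⁻¹

[XY₂] = 0.0552 mol L⁻¹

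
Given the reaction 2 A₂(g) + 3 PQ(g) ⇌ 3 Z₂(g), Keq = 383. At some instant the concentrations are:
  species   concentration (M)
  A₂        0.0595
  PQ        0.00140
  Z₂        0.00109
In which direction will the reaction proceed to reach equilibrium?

Q = [Z₂]³ / ([A₂]²·[PQ]³) = (0.00109)³ / ((0.0595)²·(0.00140)³) = 133
Q = 133 < Keq = 383, so the forward reaction proceeds.

in the forward direction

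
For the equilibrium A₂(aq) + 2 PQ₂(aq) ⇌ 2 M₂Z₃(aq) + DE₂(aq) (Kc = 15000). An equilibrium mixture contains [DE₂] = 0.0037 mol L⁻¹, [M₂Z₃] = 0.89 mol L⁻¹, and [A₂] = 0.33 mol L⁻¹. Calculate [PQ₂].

At equilibrium, Kc = [M₂Z₃]²·[DE₂] / ([A₂]·[PQ₂]²) = 15000.
(0.89)²·(0.0037) / ((0.33)·([PQ₂])²) = 15000
[PQ₂]² = 5.92e-7 ⇒ [PQ₂] = 7.7e-4 mol L⁻¹

[PQ₂] = 7.7e-4 mol L⁻¹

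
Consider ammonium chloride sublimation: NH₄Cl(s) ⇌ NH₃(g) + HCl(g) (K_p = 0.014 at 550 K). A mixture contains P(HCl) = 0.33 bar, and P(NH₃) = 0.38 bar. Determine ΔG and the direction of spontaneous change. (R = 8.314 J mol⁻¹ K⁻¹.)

(NH₄Cl is a pure solid — omitted from Q_p.)
Q_p = P(NH₃)·P(HCl) = (0.38)·(0.33) = 0.125
ΔG = RT ln(Q_p/K_p) = (8.314 J mol⁻¹ K⁻¹)(550 K) × ln(0.125/0.014)
   = (4.573 kJ/mol)(2.189) = 10.0 kJ/mol
ΔG > 0, so the forward reaction is non-spontaneous (proceeds in reverse).

ΔG = 10.0 kJ/mol; the forward reaction is non-spontaneous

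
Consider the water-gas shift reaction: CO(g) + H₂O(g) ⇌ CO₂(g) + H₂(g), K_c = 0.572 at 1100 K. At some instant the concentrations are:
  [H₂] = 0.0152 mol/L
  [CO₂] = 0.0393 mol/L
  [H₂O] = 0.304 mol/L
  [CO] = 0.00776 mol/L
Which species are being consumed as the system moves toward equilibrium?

Q_c = [CO₂]·[H₂] / ([CO]·[H₂O]) = (0.0393)·(0.0152) / ((0.00776)·(0.304)) = 0.253
Q_c = 0.253 < K_c = 0.572: net forward reaction.

CO, H₂O (reactants)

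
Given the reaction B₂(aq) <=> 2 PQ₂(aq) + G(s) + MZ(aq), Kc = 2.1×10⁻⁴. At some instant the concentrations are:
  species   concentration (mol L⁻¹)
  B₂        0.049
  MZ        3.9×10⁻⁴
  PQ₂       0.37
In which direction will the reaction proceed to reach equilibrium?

(G is a pure solid — omitted from Qc.)
Qc = [PQ₂]²·[MZ] / [B₂] = (0.37)²·(3.9×10⁻⁴) / (0.049) = 0.0011
Qc = 0.0011 > Kc = 2.1×10⁻⁴, so the reverse reaction proceeds.

to the left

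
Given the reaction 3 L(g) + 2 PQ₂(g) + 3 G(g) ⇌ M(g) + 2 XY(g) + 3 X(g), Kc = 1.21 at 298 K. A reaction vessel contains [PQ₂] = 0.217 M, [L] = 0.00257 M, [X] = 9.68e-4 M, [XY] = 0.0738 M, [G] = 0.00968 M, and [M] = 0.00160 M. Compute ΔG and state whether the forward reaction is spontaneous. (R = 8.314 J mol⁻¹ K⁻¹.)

Qc = [M]·[XY]²·[X]³ / ([L]³·[PQ₂]²·[G]³) = (0.00160)·(0.0738)²·(9.68e-4)³ / ((0.00257)³·(0.217)²·(0.00968)³) = 10.9
ΔG = RT ln(Qc/Kc) = (8.314 J mol⁻¹ K⁻¹)(298 K) × ln(10.9/1.21)
   = (2.478 kJ/mol)(2.198) = 5.45 kJ/mol
ΔG > 0, so the forward reaction is non-spontaneous (proceeds in reverse).

ΔG = 5.45 kJ/mol; the forward reaction is non-spontaneous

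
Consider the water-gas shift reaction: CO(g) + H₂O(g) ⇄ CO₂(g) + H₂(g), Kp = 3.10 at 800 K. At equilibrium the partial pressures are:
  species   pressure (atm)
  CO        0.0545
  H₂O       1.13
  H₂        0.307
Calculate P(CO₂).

P(CO₂) = 0.622 atm

At equilibrium, Kp = P(CO₂)·P(H₂) / (P(CO)·P(H₂O)) = 3.10.
(P(CO₂))·(0.307) / ((0.0545)·(1.13)) = 3.10
P(CO₂) = 0.622 atm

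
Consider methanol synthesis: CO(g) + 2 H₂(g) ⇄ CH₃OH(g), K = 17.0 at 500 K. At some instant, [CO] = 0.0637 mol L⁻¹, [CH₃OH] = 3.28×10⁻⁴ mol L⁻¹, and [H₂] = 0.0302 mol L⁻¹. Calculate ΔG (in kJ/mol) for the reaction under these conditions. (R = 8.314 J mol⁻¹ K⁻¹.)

Q = [CH₃OH] / ([CO]·[H₂]²) = (3.28×10⁻⁴) / ((0.0637)·(0.0302)²) = 5.65
ΔG = RT ln(Q/K) = (8.314 J mol⁻¹ K⁻¹)(500 K) × ln(5.65/17.0)
   = (4.157 kJ/mol)(-1.102) = -4.58 kJ/mol
ΔG < 0, so the forward reaction is spontaneous (proceeds forward).

ΔG = -4.58 kJ/mol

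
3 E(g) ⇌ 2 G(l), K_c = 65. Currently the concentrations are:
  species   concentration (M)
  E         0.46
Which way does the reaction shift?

to the right

(G is a pure liquid — omitted from Q_c.)
Q_c = 1 / [E]³ = 1 / (0.46)³ = 10
Q_c = 10 < K_c = 65, so the forward reaction proceeds.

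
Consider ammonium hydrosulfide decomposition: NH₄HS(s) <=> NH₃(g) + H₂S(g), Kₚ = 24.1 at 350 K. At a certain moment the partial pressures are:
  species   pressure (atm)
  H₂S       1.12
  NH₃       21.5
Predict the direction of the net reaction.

neither direction; the system is at equilibrium

(NH₄HS is a pure solid — omitted from Qₚ.)
Qₚ = P(NH₃)·P(H₂S) = (21.5)·(1.12) = 24.1
Qₚ = 24.1 = Kₚ, so the system is already at equilibrium.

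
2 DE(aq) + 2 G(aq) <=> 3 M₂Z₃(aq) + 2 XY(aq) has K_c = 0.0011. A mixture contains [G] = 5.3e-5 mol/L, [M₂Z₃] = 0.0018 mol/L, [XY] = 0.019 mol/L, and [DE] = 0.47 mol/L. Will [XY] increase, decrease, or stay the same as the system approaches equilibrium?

decrease

Q_c = [M₂Z₃]³·[XY]² / ([DE]²·[G]²) = (0.0018)³·(0.019)² / ((0.47)²·(5.3e-5)²) = 0.0034
Q_c = 0.0034 > K_c = 0.0011: net reverse reaction.
XY is a product, so it decreases.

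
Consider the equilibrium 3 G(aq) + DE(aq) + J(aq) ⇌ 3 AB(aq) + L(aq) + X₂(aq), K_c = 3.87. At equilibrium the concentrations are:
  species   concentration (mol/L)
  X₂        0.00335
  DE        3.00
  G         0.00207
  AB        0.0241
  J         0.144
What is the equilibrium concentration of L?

At equilibrium, K_c = [AB]³·[L]·[X₂] / ([G]³·[DE]·[J]) = 3.87.
(0.0241)³·([L])·(0.00335) / ((0.00207)³·(3.00)·(0.144)) = 3.87
[L] = 0.316 mol/L

[L] = 0.316 mol/L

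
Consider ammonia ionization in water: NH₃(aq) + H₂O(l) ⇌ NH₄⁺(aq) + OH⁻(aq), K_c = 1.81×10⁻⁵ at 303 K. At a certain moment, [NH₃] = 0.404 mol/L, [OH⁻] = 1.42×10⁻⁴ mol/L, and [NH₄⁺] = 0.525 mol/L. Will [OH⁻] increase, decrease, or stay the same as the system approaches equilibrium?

(H₂O is a pure liquid — omitted from Q_c.)
Q_c = [NH₄⁺]·[OH⁻] / [NH₃] = (0.525)·(1.42×10⁻⁴) / (0.404) = 1.85×10⁻⁴
Q_c = 1.85×10⁻⁴ > K_c = 1.81×10⁻⁵: net reverse reaction.
OH⁻ is a product, so it decreases.

decrease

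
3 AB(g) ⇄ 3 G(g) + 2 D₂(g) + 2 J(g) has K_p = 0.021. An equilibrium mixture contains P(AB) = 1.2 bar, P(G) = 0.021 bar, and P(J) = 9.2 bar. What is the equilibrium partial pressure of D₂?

At equilibrium, K_p = P(G)³·P(D₂)²·P(J)² / P(AB)³ = 0.021.
(0.021)³·(P(D₂))²·(9.2)² / (1.2)³ = 0.021
P(D₂)² = 46.3 ⇒ P(D₂) = 6.8 bar

P(D₂) = 6.8 bar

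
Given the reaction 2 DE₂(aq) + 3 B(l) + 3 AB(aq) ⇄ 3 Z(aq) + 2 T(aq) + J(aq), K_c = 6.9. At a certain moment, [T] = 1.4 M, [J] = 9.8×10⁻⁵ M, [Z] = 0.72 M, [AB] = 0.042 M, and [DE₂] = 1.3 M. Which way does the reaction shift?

forward (toward products)

(B is a pure liquid — omitted from Q_c.)
Q_c = [Z]³·[T]²·[J] / ([DE₂]²·[AB]³) = (0.72)³·(1.4)²·(9.8×10⁻⁵) / ((1.3)²·(0.042)³) = 0.57
Q_c = 0.57 < K_c = 6.9, so the forward reaction proceeds.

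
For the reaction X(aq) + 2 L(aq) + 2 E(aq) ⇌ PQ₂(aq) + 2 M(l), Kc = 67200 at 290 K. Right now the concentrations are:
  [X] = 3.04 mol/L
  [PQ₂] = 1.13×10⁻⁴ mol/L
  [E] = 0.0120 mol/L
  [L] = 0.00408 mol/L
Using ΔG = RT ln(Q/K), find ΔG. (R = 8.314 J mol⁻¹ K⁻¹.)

ΔG = -3.54 kJ/mol

(M is a pure liquid — omitted from Qc.)
Qc = [PQ₂] / ([X]·[L]²·[E]²) = (1.13×10⁻⁴) / ((3.04)·(0.00408)²·(0.0120)²) = 15500
ΔG = RT ln(Qc/Kc) = (8.314 J mol⁻¹ K⁻¹)(290 K) × ln(15500/67200)
   = (2.411 kJ/mol)(-1.467) = -3.54 kJ/mol
ΔG < 0, so the forward reaction is spontaneous (proceeds forward).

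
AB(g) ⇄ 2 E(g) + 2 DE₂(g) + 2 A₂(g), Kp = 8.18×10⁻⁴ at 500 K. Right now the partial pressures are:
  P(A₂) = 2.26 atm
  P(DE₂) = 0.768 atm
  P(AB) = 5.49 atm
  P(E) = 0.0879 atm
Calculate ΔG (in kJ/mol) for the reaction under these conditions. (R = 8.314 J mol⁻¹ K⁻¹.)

ΔG = 6.84 kJ/mol

Qp = P(E)²·P(DE₂)²·P(A₂)² / P(AB) = (0.0879)²·(0.768)²·(2.26)² / (5.49) = 0.00424
ΔG = RT ln(Qp/Kp) = (8.314 J mol⁻¹ K⁻¹)(500 K) × ln(0.00424/8.18×10⁻⁴)
   = (4.157 kJ/mol)(1.645) = 6.84 kJ/mol
ΔG > 0, so the forward reaction is non-spontaneous (proceeds in reverse).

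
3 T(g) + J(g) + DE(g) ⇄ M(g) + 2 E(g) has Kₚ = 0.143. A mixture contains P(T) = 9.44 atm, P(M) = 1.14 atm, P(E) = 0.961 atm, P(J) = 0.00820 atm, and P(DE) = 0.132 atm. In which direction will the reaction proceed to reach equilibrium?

Qₚ = P(M)·P(E)² / (P(T)³·P(J)·P(DE)) = (1.14)·(0.961)² / ((9.44)³·(0.00820)·(0.132)) = 1.16
Qₚ = 1.16 > Kₚ = 0.143, so the reverse reaction proceeds.

to the left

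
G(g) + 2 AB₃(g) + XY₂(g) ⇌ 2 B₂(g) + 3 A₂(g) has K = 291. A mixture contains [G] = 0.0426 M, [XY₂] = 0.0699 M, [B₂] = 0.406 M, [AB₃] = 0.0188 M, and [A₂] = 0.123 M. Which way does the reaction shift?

Q = [B₂]²·[A₂]³ / ([G]·[AB₃]²·[XY₂]) = (0.406)²·(0.123)³ / ((0.0426)·(0.0188)²·(0.0699)) = 291
Q = 291 = K, so the system is already at equilibrium.

no net change (already at equilibrium)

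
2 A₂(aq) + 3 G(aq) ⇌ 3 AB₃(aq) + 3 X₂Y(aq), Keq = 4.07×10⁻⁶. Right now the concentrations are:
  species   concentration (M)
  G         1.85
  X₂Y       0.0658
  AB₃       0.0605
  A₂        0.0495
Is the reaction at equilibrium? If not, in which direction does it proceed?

neither direction; the system is at equilibrium

Q = [AB₃]³·[X₂Y]³ / ([A₂]²·[G]³) = (0.0605)³·(0.0658)³ / ((0.0495)²·(1.85)³) = 4.07×10⁻⁶
Q = 4.07×10⁻⁶ = Keq, so the system is already at equilibrium.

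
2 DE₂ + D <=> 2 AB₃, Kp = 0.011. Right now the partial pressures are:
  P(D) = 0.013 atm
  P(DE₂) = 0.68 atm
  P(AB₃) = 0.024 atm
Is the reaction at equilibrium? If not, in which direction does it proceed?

Qp = P(AB₃)² / (P(DE₂)²·P(D)) = (0.024)² / ((0.68)²·(0.013)) = 0.096
Qp = 0.096 > Kp = 0.011, so the reverse reaction proceeds.

in the reverse direction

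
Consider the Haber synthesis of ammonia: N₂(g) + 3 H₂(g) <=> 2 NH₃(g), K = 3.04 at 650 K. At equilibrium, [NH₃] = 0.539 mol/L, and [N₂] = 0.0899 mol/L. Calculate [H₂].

[H₂] = 1.02 mol/L

At equilibrium, K = [NH₃]² / ([N₂]·[H₂]³) = 3.04.
(0.539)² / ((0.0899)·([H₂])³) = 3.04
[H₂]³ = 1.06 ⇒ [H₂] = 1.02 mol/L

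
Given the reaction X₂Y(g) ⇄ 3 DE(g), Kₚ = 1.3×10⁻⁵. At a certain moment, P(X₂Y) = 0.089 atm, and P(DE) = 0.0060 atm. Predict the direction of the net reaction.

to the right

Qₚ = P(DE)³ / P(X₂Y) = (0.0060)³ / (0.089) = 2.4×10⁻⁶
Qₚ = 2.4×10⁻⁶ < Kₚ = 1.3×10⁻⁵, so the forward reaction proceeds.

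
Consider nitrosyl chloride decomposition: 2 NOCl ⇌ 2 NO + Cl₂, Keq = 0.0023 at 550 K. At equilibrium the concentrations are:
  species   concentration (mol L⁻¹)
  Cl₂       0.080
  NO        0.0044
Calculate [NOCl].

At equilibrium, Keq = [NO]²·[Cl₂] / [NOCl]² = 0.0023.
(0.0044)²·(0.080) / ([NOCl])² = 0.0023
[NOCl]² = 6.73×10⁻⁴ ⇒ [NOCl] = 0.026 mol L⁻¹

[NOCl] = 0.026 mol L⁻¹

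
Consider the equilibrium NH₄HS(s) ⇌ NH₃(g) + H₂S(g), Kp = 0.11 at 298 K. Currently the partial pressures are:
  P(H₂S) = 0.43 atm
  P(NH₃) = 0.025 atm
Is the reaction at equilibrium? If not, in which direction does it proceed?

(NH₄HS is a pure solid — omitted from Qp.)
Qp = P(NH₃)·P(H₂S) = (0.025)·(0.43) = 0.011
Qp = 0.011 < Kp = 0.11, so the forward reaction proceeds.

in the forward direction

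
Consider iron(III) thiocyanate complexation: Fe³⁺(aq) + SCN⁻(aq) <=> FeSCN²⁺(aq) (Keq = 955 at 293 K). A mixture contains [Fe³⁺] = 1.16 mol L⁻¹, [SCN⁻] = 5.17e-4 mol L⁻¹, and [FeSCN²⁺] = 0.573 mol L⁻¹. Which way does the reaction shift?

Q = [FeSCN²⁺] / ([Fe³⁺]·[SCN⁻]) = (0.573) / ((1.16)·(5.17e-4)) = 955
Q = 955 = Keq, so the system is already at equilibrium.

at equilibrium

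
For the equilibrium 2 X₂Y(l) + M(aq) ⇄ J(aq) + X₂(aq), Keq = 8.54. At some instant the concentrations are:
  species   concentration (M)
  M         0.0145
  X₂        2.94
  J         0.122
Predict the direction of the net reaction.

to the left

(X₂Y is a pure liquid — omitted from Q.)
Q = [J]·[X₂] / [M] = (0.122)·(2.94) / (0.0145) = 24.7
Q = 24.7 > Keq = 8.54, so the reverse reaction proceeds.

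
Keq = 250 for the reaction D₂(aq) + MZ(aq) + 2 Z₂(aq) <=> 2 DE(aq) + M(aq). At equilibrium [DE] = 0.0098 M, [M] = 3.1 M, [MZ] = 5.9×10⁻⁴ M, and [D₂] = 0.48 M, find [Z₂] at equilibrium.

[Z₂] = 0.065 M

At equilibrium, Keq = [DE]²·[M] / ([D₂]·[MZ]·[Z₂]²) = 250.
(0.0098)²·(3.1) / ((0.48)·(5.9×10⁻⁴)·([Z₂])²) = 250
[Z₂]² = 0.00421 ⇒ [Z₂] = 0.065 M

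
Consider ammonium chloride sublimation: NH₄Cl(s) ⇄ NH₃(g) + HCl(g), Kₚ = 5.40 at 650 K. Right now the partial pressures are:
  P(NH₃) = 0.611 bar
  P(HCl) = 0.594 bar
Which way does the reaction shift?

toward products

(NH₄Cl is a pure solid — omitted from Qₚ.)
Qₚ = P(NH₃)·P(HCl) = (0.611)·(0.594) = 0.363
Qₚ = 0.363 < Kₚ = 5.40, so the forward reaction proceeds.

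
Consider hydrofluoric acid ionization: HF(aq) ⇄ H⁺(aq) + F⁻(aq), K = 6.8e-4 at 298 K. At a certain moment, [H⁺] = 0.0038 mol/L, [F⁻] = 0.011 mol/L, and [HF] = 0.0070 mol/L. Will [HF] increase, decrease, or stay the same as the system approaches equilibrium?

increase

Q = [H⁺]·[F⁻] / [HF] = (0.0038)·(0.011) / (0.0070) = 0.0060
Q = 0.0060 > K = 6.8e-4: net reverse reaction.
HF is a reactant, so it increases.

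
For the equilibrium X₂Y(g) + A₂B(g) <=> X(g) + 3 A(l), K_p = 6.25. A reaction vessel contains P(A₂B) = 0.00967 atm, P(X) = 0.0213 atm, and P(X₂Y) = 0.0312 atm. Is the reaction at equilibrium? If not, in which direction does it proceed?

(A is a pure liquid — omitted from Q_p.)
Q_p = P(X) / (P(X₂Y)·P(A₂B)) = (0.0213) / ((0.0312)·(0.00967)) = 70.6
Q_p = 70.6 > K_p = 6.25, so the reverse reaction proceeds.

to the left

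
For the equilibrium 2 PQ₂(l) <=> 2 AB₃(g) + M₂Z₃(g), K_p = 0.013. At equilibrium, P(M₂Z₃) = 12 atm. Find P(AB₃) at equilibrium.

(PQ₂ is a pure liquid — omitted from K_p.)
At equilibrium, K_p = P(AB₃)²·P(M₂Z₃) = 0.013.
(P(AB₃))²·(12) = 0.013
P(AB₃)² = 0.00108 ⇒ P(AB₃) = 0.033 atm

P(AB₃) = 0.033 atm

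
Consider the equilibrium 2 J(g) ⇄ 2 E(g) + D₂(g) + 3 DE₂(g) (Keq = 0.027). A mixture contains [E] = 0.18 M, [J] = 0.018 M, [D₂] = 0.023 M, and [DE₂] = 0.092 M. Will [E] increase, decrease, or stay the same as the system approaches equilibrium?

increase

Q = [E]²·[D₂]·[DE₂]³ / [J]² = (0.18)²·(0.023)·(0.092)³ / (0.018)² = 0.0018
Q = 0.0018 < Keq = 0.027: net forward reaction.
E is a product, so it increases.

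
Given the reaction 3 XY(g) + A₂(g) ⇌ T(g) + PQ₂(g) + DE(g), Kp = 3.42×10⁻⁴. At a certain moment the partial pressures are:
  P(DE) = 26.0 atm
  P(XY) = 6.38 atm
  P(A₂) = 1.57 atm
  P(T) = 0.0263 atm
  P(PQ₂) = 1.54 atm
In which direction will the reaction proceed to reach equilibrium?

Qp = P(T)·P(PQ₂)·P(DE) / (P(XY)³·P(A₂)) = (0.0263)·(1.54)·(26.0) / ((6.38)³·(1.57)) = 0.00258
Qp = 0.00258 > Kp = 3.42×10⁻⁴, so the reverse reaction proceeds.

in the reverse direction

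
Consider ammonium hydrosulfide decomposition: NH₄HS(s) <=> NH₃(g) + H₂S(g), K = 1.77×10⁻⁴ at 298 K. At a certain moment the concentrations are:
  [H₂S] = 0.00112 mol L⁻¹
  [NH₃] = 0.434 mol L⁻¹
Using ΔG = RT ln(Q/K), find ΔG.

(NH₄HS is a pure solid — omitted from Q.)
Q = [NH₃]·[H₂S] = (0.434)·(0.00112) = 4.86×10⁻⁴
ΔG = RT ln(Q/K) = (8.314 J mol⁻¹ K⁻¹)(298 K) × ln(4.86×10⁻⁴/1.77×10⁻⁴)
   = (2.478 kJ/mol)(1.010) = 2.50 kJ/mol
ΔG > 0, so the forward reaction is non-spontaneous (proceeds in reverse).

ΔG = 2.50 kJ/mol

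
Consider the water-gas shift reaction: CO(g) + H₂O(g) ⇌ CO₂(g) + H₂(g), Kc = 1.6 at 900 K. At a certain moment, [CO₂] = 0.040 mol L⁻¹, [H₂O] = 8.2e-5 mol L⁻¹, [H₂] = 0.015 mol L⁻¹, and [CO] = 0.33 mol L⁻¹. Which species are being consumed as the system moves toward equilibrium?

CO₂, H₂ (products)

Qc = [CO₂]·[H₂] / ([CO]·[H₂O]) = (0.040)·(0.015) / ((0.33)·(8.2e-5)) = 22
Qc = 22 > Kc = 1.6: net reverse reaction.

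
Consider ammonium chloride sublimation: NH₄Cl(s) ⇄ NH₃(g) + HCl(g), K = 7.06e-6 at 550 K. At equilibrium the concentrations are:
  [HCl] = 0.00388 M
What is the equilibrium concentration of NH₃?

[NH₃] = 0.00182 M

(NH₄Cl is a pure solid — omitted from K.)
At equilibrium, K = [NH₃]·[HCl] = 7.06e-6.
([NH₃])·(0.00388) = 7.06e-6
[NH₃] = 0.00182 M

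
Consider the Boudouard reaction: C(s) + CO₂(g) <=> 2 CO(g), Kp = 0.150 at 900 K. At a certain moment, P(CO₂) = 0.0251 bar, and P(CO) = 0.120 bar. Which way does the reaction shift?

toward reactants

(C is a pure solid — omitted from Qp.)
Qp = P(CO)² / P(CO₂) = (0.120)² / (0.0251) = 0.574
Qp = 0.574 > Kp = 0.150, so the reverse reaction proceeds.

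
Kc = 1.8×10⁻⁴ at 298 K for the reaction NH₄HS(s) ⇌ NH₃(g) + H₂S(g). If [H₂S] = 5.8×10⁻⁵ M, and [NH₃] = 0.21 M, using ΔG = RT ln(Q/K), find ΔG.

(NH₄HS is a pure solid — omitted from Qc.)
Qc = [NH₃]·[H₂S] = (0.21)·(5.8×10⁻⁵) = 1.22×10⁻⁵
ΔG = RT ln(Qc/Kc) = (8.314 J mol⁻¹ K⁻¹)(298 K) × ln(1.22×10⁻⁵/1.8×10⁻⁴)
   = (2.478 kJ/mol)(-2.692) = -6.67 kJ/mol
ΔG < 0, so the forward reaction is spontaneous (proceeds forward).

ΔG = -6.67 kJ/mol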